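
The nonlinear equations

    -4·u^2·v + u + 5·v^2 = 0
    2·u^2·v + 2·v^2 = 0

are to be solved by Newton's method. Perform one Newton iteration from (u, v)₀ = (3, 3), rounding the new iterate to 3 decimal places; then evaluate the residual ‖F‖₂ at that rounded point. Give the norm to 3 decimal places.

At (3, 3): F = (-60.000, 72.000).
Jacobian J = [[-8·u·v + 1, -4·u^2 + 10·v], [4·u·v, 2·u^2 + 4·v]].
At the point, J = [[-71.000, -6.000], [36.000, 30.000]] (det J = -1914.000).
Solving J·Δ = −F gives Δ = (-0.715, -1.542).
Then the next iterate is (u, v)₁ = (2.285, 1.458).
Re-evaluating at (2.285, 1.458): F = (-17.53636, 19.47662), so ‖F‖₂ = 26.208.

26.208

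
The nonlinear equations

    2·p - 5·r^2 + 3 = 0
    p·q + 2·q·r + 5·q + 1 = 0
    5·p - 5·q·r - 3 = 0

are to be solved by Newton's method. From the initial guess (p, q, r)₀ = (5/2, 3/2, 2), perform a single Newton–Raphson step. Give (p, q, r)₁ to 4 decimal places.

(0.2121, 0.4277, 1.1712)

At (5/2, 3/2, 2): F = (-12.0000, 18.2500, -5.5000).
Jacobian J = [[2, 0, -10·r], [q, p + 2·r + 5, 2·q], [5, -5·r, -5·q]].
At the point, J = [[2.0000, 0.0000, -20.0000], [1.5000, 11.5000, 3.0000], [5.0000, -10.0000, -7.5000]] (det J = 1337.5000).
Solving J·Δ = −F gives Δ = (-2.2879, -1.0723, -0.8288).
Then the next iterate is (p, q, r)₁ = (0.2121, 0.4277, 1.1712).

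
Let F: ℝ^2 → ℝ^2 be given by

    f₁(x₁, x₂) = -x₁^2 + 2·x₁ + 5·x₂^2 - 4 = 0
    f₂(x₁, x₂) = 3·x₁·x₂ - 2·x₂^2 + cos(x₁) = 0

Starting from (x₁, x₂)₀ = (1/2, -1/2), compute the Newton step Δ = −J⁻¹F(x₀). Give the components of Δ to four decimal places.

(-1.3853, -0.6771)

At (1/2, -1/2): F = (-2.0000, -0.372417).
Jacobian J = [[-2·x₁ + 2, 10·x₂], [3·x₂ - sin(x₁), 3·x₁ - 4·x₂]].
At the point, J = [[1.0000, -5.0000], [-1.979426, 3.5000]] (det J = -6.397128).
Solving J·Δ = −F gives Δ = (-1.3853, -0.6771).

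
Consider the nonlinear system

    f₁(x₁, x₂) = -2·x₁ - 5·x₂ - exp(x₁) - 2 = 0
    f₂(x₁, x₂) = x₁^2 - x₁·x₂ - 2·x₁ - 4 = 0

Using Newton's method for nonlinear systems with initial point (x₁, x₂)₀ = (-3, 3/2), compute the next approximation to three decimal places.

(-1.754, 0.279)

At (-3, 3/2): F = (-3.54979, 15.500).
Jacobian J = [[-exp(x₁) - 2, -5], [2·x₁ - x₂ - 2, -x₁]].
At the point, J = [[-2.04979, -5.000], [-9.500, 3.000]] (det J = -53.64936).
Solving J·Δ = −F gives Δ = (1.246, -1.221).
Then the next iterate is (x₁, x₂)₁ = (-1.754, 0.279).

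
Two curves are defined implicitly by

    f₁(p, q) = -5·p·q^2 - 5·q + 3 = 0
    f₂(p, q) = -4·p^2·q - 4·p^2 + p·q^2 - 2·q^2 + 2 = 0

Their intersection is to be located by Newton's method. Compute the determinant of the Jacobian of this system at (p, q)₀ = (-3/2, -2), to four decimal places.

-380.0000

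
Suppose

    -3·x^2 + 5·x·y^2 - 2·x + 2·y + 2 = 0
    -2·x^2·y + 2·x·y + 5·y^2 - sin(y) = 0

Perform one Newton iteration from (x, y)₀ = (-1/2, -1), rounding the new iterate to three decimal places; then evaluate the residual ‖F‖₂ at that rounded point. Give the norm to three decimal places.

1.326

At (-1/2, -1): F = (-2.250, 7.34147).
Jacobian J = [[-6·x + 5·y^2 - 2, 10·x·y + 2], [-4·x·y + 2·y, -2·x^2 + 2·x + 10·y - cos(y)]].
At the point, J = [[6.000, 7.000], [-4.000, -12.04030]] (det J = -44.24181).
Solving J·Δ = −F gives Δ = (-0.549, 0.792).
Then the next iterate is (x, y)₁ = (-1.049, -0.208).
Re-evaluating at (-1.049, -0.208): F = (0.15388, 1.31697), so ‖F‖₂ = 1.326.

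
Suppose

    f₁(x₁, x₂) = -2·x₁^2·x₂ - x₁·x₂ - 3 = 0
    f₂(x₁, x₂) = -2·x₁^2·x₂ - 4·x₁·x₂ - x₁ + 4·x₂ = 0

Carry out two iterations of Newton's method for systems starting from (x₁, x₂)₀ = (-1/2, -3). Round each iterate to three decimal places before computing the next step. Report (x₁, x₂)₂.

(-1.008, -0.330)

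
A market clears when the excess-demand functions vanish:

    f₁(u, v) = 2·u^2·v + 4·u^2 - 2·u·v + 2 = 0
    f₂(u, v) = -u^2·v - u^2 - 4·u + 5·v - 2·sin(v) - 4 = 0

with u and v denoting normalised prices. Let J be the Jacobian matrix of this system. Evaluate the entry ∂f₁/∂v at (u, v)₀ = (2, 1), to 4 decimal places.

∂f₁/∂v = 2·u^2 - 2·u.
At (2, 1) this is 4.0000.

4.0000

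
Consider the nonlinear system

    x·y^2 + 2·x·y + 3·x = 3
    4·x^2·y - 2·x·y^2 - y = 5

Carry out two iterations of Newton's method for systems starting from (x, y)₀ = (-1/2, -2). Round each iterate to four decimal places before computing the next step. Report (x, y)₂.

(-0.5930, -4.1378)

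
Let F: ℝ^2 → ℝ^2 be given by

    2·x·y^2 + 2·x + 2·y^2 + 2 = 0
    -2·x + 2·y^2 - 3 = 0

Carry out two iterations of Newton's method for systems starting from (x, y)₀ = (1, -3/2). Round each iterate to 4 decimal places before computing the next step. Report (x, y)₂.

(-0.8207, -0.8677)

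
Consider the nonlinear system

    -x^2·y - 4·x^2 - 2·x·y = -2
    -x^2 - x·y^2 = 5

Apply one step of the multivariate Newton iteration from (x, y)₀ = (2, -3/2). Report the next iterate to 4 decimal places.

(0.6957, -0.6087)

At (2, -3/2): F = (-2.0000, -13.5000).
Jacobian J = [[-2·x·y - 8·x - 2·y, -x^2 - 2·x], [-2·x - y^2, -2·x·y]].
At the point, J = [[-7.0000, -8.0000], [-6.2500, 6.0000]] (det J = -92.0000).
Solving J·Δ = −F gives Δ = (-1.3043, 0.8913).
Then the next iterate is (x, y)₁ = (0.6957, -0.6087).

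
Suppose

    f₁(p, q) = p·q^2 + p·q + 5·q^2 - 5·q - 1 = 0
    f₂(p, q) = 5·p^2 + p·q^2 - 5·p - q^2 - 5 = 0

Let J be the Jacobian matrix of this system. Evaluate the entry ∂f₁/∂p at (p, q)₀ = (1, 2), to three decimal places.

6.000

∂f₁/∂p = q^2 + q.
At (1, 2) this is 6.000.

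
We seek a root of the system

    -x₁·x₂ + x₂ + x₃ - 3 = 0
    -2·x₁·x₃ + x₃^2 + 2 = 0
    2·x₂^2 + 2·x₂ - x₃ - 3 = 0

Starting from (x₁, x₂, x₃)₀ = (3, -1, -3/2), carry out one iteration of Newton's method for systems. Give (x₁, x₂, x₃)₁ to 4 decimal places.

(1.8333, -2.2917, -0.4167)

At (3, -1, -3/2): F = (-2.5000, 13.2500, -1.5000).
Jacobian J = [[-x₂, -x₁ + 1, 1], [-2·x₃, 0, -2·x₁ + 2·x₃], [0, 4·x₂ + 2, -1]].
At the point, J = [[1.0000, -2.0000, 1.0000], [3.0000, 0.0000, -9.0000], [0.0000, -2.0000, -1.0000]] (det J = -30.0000).
Solving J·Δ = −F gives Δ = (-1.1667, -1.2917, 1.0833).
Then the next iterate is (x₁, x₂, x₃)₁ = (1.8333, -2.2917, -0.4167).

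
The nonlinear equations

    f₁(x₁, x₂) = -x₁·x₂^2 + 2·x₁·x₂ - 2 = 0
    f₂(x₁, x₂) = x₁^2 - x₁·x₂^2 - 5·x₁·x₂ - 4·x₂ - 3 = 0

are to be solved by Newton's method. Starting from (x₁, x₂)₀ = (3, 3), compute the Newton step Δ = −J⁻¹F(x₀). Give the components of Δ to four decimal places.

(-5.0381, 0.3429)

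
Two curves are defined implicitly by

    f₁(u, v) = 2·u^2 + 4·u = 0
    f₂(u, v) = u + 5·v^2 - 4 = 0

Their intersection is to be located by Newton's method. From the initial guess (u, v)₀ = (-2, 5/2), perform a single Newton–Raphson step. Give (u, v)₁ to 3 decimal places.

(-2.000, 1.490)

At (-2, 5/2): F = (0.000, 25.250).
Jacobian J = [[4·u + 4, 0], [1, 10·v]].
At the point, J = [[-4.000, 0.000], [1.000, 25.000]] (det J = -100.000).
Solving J·Δ = −F gives Δ = (0.000, -1.010).
Then the next iterate is (u, v)₁ = (-2.000, 1.490).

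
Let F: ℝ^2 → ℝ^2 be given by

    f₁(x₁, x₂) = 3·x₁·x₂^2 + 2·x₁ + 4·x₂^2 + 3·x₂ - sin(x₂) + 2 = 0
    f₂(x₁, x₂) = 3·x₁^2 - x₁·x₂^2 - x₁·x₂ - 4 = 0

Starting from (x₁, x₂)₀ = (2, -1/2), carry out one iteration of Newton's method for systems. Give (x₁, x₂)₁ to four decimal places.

(1.3061, 0.2072)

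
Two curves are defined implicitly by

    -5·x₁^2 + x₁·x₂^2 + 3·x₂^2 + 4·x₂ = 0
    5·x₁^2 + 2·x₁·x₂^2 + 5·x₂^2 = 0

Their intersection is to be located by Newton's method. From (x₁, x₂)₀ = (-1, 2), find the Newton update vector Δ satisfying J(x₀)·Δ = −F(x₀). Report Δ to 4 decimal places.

(0.3750, -1.3542)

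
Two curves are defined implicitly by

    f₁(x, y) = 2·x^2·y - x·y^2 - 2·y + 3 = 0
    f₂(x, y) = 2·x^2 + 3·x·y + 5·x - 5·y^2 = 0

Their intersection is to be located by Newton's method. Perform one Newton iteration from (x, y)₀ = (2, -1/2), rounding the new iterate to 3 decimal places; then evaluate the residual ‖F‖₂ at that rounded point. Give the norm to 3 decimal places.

At (2, -1/2): F = (-0.500, 13.750).
Jacobian J = [[4·x·y - y^2, 2·x^2 - 2·x·y - 2], [4·x + 3·y + 5, 3·x - 10·y]].
At the point, J = [[-4.250, 8.000], [11.500, 11.000]] (det J = -138.750).
Solving J·Δ = −F gives Δ = (-0.832, -0.380).
Then the next iterate is (x, y)₁ = (1.168, -0.880).
Re-evaluating at (1.168, -0.880): F = (1.45447, 1.61293), so ‖F‖₂ = 2.172.

2.172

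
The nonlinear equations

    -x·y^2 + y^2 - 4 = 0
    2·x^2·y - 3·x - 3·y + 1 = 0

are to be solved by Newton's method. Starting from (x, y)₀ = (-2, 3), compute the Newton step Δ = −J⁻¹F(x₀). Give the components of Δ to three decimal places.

At (-2, 3): F = (23.000, 22.000).
Jacobian J = [[-y^2, -2·x·y + 2·y], [4·x·y - 3, 2·x^2 - 3]].
At the point, J = [[-9.000, 18.000], [-27.000, 5.000]] (det J = 441.000).
Solving J·Δ = −F gives Δ = (0.637, -0.959).

(0.637, -0.959)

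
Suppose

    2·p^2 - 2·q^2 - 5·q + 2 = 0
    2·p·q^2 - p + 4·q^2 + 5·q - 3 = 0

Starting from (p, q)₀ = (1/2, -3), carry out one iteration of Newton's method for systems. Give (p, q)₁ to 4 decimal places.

(-0.5237, -2.6361)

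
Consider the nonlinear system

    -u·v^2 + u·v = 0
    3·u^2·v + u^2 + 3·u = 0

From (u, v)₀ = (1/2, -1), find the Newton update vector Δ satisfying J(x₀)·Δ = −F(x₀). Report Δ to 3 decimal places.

At (1/2, -1): F = (-1.000, 1.000).
Jacobian J = [[-v^2 + v, -2·u·v + u], [6·u·v + 2·u + 3, 3·u^2]].
At the point, J = [[-2.000, 1.500], [1.000, 0.750]] (det J = -3.000).
Solving J·Δ = −F gives Δ = (-0.750, -0.333).

(-0.750, -0.333)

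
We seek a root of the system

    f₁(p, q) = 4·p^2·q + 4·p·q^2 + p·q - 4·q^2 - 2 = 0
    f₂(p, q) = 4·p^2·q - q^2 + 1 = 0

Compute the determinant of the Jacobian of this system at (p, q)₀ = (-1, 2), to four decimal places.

J = [[8·p·q + 4·q^2 + q, 4·p^2 + 8·p·q + p - 8·q], [8·p·q, 4·p^2 - 2·q]].
At the point, J = [[2.0000, -29.0000], [-16.0000, 0.0000]].
det J = -464.0000.

-464.0000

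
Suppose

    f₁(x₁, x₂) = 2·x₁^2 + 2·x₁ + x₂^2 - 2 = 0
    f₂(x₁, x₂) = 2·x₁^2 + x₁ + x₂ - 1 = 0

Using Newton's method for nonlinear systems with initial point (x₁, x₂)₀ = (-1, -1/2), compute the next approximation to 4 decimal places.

(-1.4500, -1.3500)

At (-1, -1/2): F = (-1.7500, -0.5000).
Jacobian J = [[4·x₁ + 2, 2·x₂], [4·x₁ + 1, 1]].
At the point, J = [[-2.0000, -1.0000], [-3.0000, 1.0000]] (det J = -5.0000).
Solving J·Δ = −F gives Δ = (-0.4500, -0.8500).
Then the next iterate is (x₁, x₂)₁ = (-1.4500, -1.3500).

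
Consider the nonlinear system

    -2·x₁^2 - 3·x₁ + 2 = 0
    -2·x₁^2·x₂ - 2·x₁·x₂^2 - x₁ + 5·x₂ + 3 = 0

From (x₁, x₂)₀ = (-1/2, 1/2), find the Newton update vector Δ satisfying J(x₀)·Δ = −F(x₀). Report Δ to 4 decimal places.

(3.0000, -0.8182)

At (-1/2, 1/2): F = (3.0000, 6.0000).
Jacobian J = [[-4·x₁ - 3, 0], [-4·x₁·x₂ - 2·x₂^2 - 1, -2·x₁^2 - 4·x₁·x₂ + 5]].
At the point, J = [[-1.0000, 0.0000], [-0.5000, 5.5000]] (det J = -5.5000).
Solving J·Δ = −F gives Δ = (3.0000, -0.8182).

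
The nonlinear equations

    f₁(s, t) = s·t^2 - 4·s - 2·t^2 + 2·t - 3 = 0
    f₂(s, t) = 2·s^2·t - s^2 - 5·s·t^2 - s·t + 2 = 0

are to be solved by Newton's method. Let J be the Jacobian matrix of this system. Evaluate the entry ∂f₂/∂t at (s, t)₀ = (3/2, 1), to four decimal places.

-12.0000

∂f₂/∂t = 2·s^2 - 10·s·t - s.
At (3/2, 1) this is -12.0000.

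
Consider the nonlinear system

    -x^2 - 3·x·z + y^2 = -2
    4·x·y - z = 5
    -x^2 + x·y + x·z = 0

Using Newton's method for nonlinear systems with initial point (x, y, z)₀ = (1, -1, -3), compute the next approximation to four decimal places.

At (1, -1, -3): F = (11.0000, -6.0000, -5.0000).
Jacobian J = [[-2·x - 3·z, 2·y, -3·x], [4·y, 4·x, -1], [-2·x + y + z, x, x]].
At the point, J = [[7.0000, -2.0000, -3.0000], [-4.0000, 4.0000, -1.0000], [-6.0000, 1.0000, 1.0000]] (det J = -45.0000).
Solving J·Δ = −F gives Δ = (-0.2000, 1.8000, 2.0000).
Then the next iterate is (x, y, z)₁ = (0.8000, 0.8000, -1.0000).

(0.8000, 0.8000, -1.0000)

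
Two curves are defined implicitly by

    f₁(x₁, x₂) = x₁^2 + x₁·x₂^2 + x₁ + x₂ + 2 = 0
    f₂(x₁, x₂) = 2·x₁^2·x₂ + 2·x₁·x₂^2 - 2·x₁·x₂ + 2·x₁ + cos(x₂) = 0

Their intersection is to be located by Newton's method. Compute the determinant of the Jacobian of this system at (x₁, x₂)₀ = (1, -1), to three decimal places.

-10.634

J = [[2·x₁ + x₂^2 + 1, 2·x₁·x₂ + 1], [4·x₁·x₂ + 2·x₂^2 - 2·x₂ + 2, 2·x₁^2 + 4·x₁·x₂ - 2·x₁ - sin(x₂)]].
At the point, J = [[4.000, -1.000], [2.000, -3.15853]].
det J = -10.634.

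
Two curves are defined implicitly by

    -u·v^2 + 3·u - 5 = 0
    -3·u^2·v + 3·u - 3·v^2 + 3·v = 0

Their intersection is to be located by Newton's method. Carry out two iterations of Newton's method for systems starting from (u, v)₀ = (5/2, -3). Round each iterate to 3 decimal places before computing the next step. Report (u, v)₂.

(1.371, -1.092)

At (5/2, -3): F = (-20.000, 27.750).
Jacobian J = [[-v^2 + 3, -2·u·v], [-6·u·v + 3, -3·u^2 - 6·v + 3]].
At the point, J = [[-6.000, 15.000], [48.000, 2.250]] (det J = -733.500).
Solving J·Δ = −F gives Δ = (-0.629, 1.082).
Then the next iterate is (u, v)₁ = (1.871, -1.918).
Round to (1.871, -1.918) and repeat: F = (-6.26989, 8.96552), J = [[-0.67872, 7.17716], [24.53147, 4.00608]].
Δ = (-0.500, 0.826), so (u, v)₂ = (1.371, -1.092).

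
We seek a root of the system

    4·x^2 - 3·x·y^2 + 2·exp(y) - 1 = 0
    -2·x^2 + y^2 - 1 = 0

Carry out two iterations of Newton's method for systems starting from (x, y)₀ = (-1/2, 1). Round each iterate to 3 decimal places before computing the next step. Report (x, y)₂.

(-15.224, -2.870)

At (-1/2, 1): F = (6.93656, -0.500).
Jacobian J = [[8·x - 3·y^2, -6·x·y + 2·exp(y)], [-4·x, 2·y]].
At the point, J = [[-7.000, 8.43656], [2.000, 2.000]] (det J = -30.87313).
Solving J·Δ = −F gives Δ = (0.586, -0.336).
Then the next iterate is (x, y)₁ = (0.086, 0.664).
Round to (0.086, 0.664) and repeat: F = (2.80093, -0.57390), J = [[-0.63469, 3.54247], [-0.344, 1.328]].
Δ = (-15.310, -3.534), so (x, y)₂ = (-15.224, -2.870).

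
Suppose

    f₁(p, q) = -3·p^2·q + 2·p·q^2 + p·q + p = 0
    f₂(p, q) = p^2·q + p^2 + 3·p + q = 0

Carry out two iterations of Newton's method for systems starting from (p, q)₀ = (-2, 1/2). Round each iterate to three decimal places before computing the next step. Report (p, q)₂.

(-3.558, -0.729)

At (-2, 1/2): F = (-10.000, 0.500).
Jacobian J = [[-6·p·q + 2·q^2 + q + 1, -3·p^2 + 4·p·q + p], [2·p·q + 2·p + 3, p^2 + 1]].
At the point, J = [[8.000, -18.000], [-3.000, 5.000]] (det J = -14.000).
Solving J·Δ = −F gives Δ = (-2.929, -1.857).
Then the next iterate is (p, q)₁ = (-4.929, -1.357).
Round to (-4.929, -1.357) and repeat: F = (82.51176, -24.81733), J = [[-36.80602, -51.05951], [6.51931, 25.29504]].
Δ = (1.371, 0.628), so (p, q)₂ = (-3.558, -0.729).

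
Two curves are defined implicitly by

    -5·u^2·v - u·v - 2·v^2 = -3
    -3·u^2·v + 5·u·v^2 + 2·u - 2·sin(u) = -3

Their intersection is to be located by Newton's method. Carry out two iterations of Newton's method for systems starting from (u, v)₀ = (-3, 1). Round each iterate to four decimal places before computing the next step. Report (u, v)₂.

At (-3, 1): F = (-41.0000, -44.717760).
Jacobian J = [[-10·u·v - v, -5·u^2 - u - 4·v], [-6·u·v + 5·v^2 - 2·cos(u) + 2, -3·u^2 + 10·u·v]].
At the point, J = [[29.0000, -46.0000], [26.979985, -57.0000]] (det J = -411.920690).
Solving J·Δ = −F gives Δ = (0.6797, -0.4628).
Then the next iterate is (u, v)₁ = (-2.3203, 0.5372).
Round to (-2.3203, 0.5372) and repeat: F = (-10.791568, -12.201071), J = [[11.927452, -26.747460], [12.284261, -28.616028]].
Δ = (-1.3761, -1.0171), so (u, v)₂ = (-3.6964, -0.4799).

(-3.6964, -0.4799)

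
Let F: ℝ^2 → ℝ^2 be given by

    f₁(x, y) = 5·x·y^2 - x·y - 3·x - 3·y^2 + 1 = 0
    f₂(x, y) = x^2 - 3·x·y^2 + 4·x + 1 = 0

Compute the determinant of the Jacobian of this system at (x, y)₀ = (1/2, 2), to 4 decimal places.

-107.5000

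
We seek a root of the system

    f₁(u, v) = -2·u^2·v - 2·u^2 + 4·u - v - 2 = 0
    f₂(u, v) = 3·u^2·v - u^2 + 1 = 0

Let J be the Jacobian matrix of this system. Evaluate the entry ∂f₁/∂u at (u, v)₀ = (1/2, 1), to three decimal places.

∂f₁/∂u = -4·u·v - 4·u + 4.
At (1/2, 1) this is 0.000.

0.000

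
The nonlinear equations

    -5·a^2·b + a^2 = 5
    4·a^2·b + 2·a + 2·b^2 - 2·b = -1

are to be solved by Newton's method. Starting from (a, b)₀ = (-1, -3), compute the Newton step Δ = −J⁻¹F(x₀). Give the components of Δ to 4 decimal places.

(0.1222, 1.4178)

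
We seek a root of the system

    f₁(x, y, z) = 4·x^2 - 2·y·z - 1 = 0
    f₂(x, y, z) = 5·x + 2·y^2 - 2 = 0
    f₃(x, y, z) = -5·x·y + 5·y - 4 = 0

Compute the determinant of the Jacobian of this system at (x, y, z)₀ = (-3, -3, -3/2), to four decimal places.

1680.0000

J = [[8·x, -2·z, -2·y], [5, 4·y, 0], [-5·y, -5·x + 5, 0]].
At the point, J = [[-24.0000, 3.0000, 6.0000], [5.0000, -12.0000, 0.0000], [15.0000, 20.0000, 0.0000]].
det J = 1680.0000.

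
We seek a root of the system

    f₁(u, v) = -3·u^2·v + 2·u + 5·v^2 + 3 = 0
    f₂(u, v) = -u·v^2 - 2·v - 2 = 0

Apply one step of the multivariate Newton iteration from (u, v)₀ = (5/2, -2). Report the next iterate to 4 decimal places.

(0.3812, -2.0594)

At (5/2, -2): F = (65.5000, -8.0000).
Jacobian J = [[-6·u·v + 2, -3·u^2 + 10·v], [-v^2, -2·u·v - 2]].
At the point, J = [[32.0000, -38.7500], [-4.0000, 8.0000]] (det J = 101.0000).
Solving J·Δ = −F gives Δ = (-2.1188, -0.0594).
Then the next iterate is (u, v)₁ = (0.3812, -2.0594).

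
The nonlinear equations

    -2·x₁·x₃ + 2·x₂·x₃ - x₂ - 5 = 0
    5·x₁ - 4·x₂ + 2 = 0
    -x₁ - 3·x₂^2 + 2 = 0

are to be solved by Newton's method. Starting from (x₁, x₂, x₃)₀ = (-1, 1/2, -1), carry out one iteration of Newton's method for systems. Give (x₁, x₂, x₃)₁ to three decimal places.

(0.263, 0.829, 1.320)

At (-1, 1/2, -1): F = (-8.500, -5.000, 2.250).
Jacobian J = [[-2·x₃, 2·x₃ - 1, -2·x₁ + 2·x₂], [5, -4, 0], [-1, -6·x₂, 0]].
At the point, J = [[2.000, -3.000, 3.000], [5.000, -4.000, 0.000], [-1.000, -3.000, 0.000]] (det J = -57.000).
Solving J·Δ = −F gives Δ = (1.263, 0.329, 2.320).
Then the next iterate is (x₁, x₂, x₃)₁ = (0.263, 0.829, 1.320).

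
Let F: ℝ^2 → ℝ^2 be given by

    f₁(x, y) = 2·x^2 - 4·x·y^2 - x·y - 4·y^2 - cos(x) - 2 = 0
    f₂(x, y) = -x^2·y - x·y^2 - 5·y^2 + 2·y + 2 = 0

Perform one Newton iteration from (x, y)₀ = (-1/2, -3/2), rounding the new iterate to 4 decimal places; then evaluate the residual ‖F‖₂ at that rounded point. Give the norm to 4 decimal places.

3.3198

At (-1/2, -3/2): F = (-7.627583, -10.7500).
Jacobian J = [[4·x - 4·y^2 - y + sin(x), -8·x·y - x - 8·y], [-2·x·y - y^2, -x^2 - 2·x·y - 10·y + 2]].
At the point, J = [[-9.979426, 6.5000], [-3.7500, 15.2500]] (det J = -127.811239).
Solving J·Δ = −F gives Δ = (-0.3634, 0.6156).
Then the next iterate is (x, y)₁ = (-0.8634, -0.8844).
Re-evaluating at (-0.8634, -0.8844): F = (-2.349903, -2.345013), so ‖F‖₂ = 3.3198.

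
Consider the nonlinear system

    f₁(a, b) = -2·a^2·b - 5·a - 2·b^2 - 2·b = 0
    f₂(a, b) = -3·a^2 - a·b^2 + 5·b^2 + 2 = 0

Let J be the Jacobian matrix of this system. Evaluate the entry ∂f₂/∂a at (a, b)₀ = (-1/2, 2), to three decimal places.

-1.000

∂f₂/∂a = -6·a - b^2.
At (-1/2, 2) this is -1.000.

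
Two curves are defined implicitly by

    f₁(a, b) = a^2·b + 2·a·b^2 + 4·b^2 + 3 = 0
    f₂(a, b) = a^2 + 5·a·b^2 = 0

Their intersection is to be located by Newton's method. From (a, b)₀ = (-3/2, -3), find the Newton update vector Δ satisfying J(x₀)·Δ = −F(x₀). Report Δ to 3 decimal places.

(0.006, 1.444)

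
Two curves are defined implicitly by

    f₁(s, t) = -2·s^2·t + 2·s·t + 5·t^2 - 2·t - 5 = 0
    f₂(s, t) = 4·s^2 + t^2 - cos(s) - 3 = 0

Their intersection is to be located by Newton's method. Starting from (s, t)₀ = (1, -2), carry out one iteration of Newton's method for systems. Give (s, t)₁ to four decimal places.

(0.8761, -1.1589)

At (1, -2): F = (19.0000, 4.459698).
Jacobian J = [[-4·s·t + 2·t, -2·s^2 + 2·s + 10·t - 2], [8·s + sin(s), 2·t]].
At the point, J = [[4.0000, -22.0000], [8.841471, -4.0000]] (det J = 178.512362).
Solving J·Δ = −F gives Δ = (-0.1239, 0.8411).
Then the next iterate is (s, t)₁ = (0.8761, -1.1589).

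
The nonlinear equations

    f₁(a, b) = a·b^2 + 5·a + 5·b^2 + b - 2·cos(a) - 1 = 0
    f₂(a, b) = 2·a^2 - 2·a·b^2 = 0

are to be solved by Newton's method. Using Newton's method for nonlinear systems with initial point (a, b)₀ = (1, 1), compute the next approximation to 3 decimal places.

(0.301, 0.650)

At (1, 1): F = (9.91940, 0.000).
Jacobian J = [[b^2 + 2·sin(a) + 5, 2·a·b + 10·b + 1], [4·a - 2·b^2, -4·a·b]].
At the point, J = [[7.68294, 13.000], [2.000, -4.000]] (det J = -56.73177).
Solving J·Δ = −F gives Δ = (-0.699, -0.350).
Then the next iterate is (a, b)₁ = (0.301, 0.650).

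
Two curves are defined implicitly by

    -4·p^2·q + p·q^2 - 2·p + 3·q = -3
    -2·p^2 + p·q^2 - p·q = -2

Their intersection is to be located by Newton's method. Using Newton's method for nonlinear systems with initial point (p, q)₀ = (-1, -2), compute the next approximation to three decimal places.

(-0.670, -1.460)

At (-1, -2): F = (3.000, -6.000).
Jacobian J = [[-8·p·q + q^2 - 2, -4·p^2 + 2·p·q + 3], [-4·p + q^2 - q, 2·p·q - p]].
At the point, J = [[-14.000, 3.000], [10.000, 5.000]] (det J = -100.000).
Solving J·Δ = −F gives Δ = (0.330, 0.540).
Then the next iterate is (p, q)₁ = (-0.670, -1.460).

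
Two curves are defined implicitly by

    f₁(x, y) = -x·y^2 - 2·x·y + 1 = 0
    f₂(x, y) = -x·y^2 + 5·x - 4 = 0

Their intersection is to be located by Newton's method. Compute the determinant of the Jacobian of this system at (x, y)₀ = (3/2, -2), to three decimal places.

-3.000

J = [[-y^2 - 2·y, -2·x·y - 2·x], [-y^2 + 5, -2·x·y]].
At the point, J = [[0.000, 3.000], [1.000, 6.000]].
det J = -3.000.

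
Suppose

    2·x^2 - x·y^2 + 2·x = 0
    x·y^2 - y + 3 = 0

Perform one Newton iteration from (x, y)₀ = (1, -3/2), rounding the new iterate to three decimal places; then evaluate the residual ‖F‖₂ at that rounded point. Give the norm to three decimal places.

3.463

At (1, -3/2): F = (1.750, 6.750).
Jacobian J = [[4·x - y^2 + 2, -2·x·y], [y^2, 2·x·y - 1]].
At the point, J = [[3.750, 3.000], [2.250, -4.000]] (det J = -21.750).
Solving J·Δ = −F gives Δ = (-1.253, 0.983).
Then the next iterate is (x, y)₁ = (-0.253, -0.517).
Re-evaluating at (-0.253, -0.517): F = (-0.31036, 3.44938), so ‖F‖₂ = 3.463.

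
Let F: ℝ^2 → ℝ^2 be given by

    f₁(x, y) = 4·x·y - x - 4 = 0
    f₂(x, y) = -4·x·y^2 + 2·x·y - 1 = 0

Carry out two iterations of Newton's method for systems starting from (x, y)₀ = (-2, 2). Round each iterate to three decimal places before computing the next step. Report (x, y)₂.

(0.906, 1.647)

At (-2, 2): F = (-18.000, 23.000).
Jacobian J = [[4·y - 1, 4·x], [-4·y^2 + 2·y, -8·x·y + 2·x]].
At the point, J = [[7.000, -8.000], [-12.000, 28.000]] (det J = 100.000).
Solving J·Δ = −F gives Δ = (3.200, 0.550).
Then the next iterate is (x, y)₁ = (1.200, 2.550).
Round to (1.200, 2.550) and repeat: F = (7.040, -26.092), J = [[9.200, 4.800], [-20.910, -22.080]].
Δ = (-0.294, -0.903), so (x, y)₂ = (0.906, 1.647).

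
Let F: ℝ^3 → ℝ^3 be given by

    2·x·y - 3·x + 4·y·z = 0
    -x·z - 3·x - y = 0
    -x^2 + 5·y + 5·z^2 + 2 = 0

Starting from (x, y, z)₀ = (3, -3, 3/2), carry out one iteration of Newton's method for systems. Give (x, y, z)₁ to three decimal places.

(0.781, -1.564, 0.850)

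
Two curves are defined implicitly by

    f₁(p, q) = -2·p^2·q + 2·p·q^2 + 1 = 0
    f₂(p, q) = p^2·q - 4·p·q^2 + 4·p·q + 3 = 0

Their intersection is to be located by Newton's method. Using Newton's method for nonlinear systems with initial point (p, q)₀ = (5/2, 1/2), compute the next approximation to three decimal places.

At (5/2, 1/2): F = (-4.000, 8.625).
Jacobian J = [[-4·p·q + 2·q^2, -2·p^2 + 4·p·q], [2·p·q - 4·q^2 + 4·q, p^2 - 8·p·q + 4·p]].
At the point, J = [[-4.500, -7.500], [3.500, 6.250]] (det J = -1.875).
Solving J·Δ = −F gives Δ = (21.167, -13.233).
Then the next iterate is (p, q)₁ = (23.667, -12.733).

(23.667, -12.733)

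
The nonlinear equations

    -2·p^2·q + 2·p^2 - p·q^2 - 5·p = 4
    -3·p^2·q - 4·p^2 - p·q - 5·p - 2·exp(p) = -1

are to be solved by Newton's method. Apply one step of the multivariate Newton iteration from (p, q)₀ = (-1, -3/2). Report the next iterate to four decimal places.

(-1.5794, 2.1489)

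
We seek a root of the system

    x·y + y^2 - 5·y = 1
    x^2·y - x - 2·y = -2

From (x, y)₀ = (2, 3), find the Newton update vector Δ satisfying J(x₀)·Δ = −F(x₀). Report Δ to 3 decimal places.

At (2, 3): F = (-1.000, 6.000).
Jacobian J = [[y, x + 2·y - 5], [2·x·y - 1, x^2 - 2]].
At the point, J = [[3.000, 3.000], [11.000, 2.000]] (det J = -27.000).
Solving J·Δ = −F gives Δ = (-0.741, 1.074).

(-0.741, 1.074)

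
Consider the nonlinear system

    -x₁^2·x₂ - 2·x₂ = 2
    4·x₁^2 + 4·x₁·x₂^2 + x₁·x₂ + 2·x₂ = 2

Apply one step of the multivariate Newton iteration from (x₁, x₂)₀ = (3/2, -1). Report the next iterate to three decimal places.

At (3/2, -1): F = (2.250, 9.500).
Jacobian J = [[-2·x₁·x₂, -x₁^2 - 2], [8·x₁ + 4·x₂^2 + x₂, 8·x₁·x₂ + x₁ + 2]].
At the point, J = [[3.000, -4.250], [15.000, -8.500]] (det J = 38.250).
Solving J·Δ = −F gives Δ = (-0.556, 0.137).
Then the next iterate is (x₁, x₂)₁ = (0.944, -0.863).

(0.944, -0.863)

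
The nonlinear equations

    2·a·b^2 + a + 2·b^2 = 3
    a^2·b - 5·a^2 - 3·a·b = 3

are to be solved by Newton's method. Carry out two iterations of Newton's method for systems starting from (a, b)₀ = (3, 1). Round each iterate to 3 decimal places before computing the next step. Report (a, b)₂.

At (3, 1): F = (8.000, -48.000).
Jacobian J = [[2·b^2 + 1, 4·a·b + 4·b], [2·a·b - 10·a - 3·b, a^2 - 3·a]].
At the point, J = [[3.000, 16.000], [-27.000, 0.000]] (det J = 432.000).
Solving J·Δ = −F gives Δ = (-1.778, -0.167).
Then the next iterate is (a, b)₁ = (1.222, 0.833).
Round to (1.222, 0.833) and repeat: F = (1.30564, -12.27629), J = [[2.38778, 7.40370], [-12.68315, -2.17272]].
Δ = (-0.993, 0.144), so (a, b)₂ = (0.229, 0.977).

(0.229, 0.977)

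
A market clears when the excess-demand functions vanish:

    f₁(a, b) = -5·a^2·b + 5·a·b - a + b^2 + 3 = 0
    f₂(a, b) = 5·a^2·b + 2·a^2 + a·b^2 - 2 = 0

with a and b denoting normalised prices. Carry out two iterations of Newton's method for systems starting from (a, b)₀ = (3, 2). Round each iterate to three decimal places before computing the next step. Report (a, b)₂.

At (3, 2): F = (-56.000, 118.000).
Jacobian J = [[-10·a·b + 5·b - 1, -5·a^2 + 5·a + 2·b], [10·a·b + 4·a + b^2, 5·a^2 + 2·a·b]].
At the point, J = [[-51.000, -26.000], [76.000, 57.000]] (det J = -931.000).
Solving J·Δ = −F gives Δ = (-0.133, -1.893).
Then the next iterate is (a, b)₁ = (2.867, 0.107).
Round to (2.867, 0.107) and repeat: F = (-2.71924, 18.86974), J = [[-3.53269, -26.54945], [14.54714, 41.71198]].
Δ = (-1.623, 0.113), so (a, b)₂ = (1.244, 0.220).

(1.244, 0.220)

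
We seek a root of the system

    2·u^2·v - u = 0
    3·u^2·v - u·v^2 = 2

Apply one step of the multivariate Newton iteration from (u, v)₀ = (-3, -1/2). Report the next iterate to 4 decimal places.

(0.2400, -1.0667)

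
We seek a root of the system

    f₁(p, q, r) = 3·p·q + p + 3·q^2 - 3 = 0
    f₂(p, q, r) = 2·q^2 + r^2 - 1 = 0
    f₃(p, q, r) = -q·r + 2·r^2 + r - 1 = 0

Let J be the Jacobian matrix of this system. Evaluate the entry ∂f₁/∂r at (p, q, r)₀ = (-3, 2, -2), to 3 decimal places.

∂f₁/∂r = 0.
At (-3, 2, -2) this is 0.000.

0.000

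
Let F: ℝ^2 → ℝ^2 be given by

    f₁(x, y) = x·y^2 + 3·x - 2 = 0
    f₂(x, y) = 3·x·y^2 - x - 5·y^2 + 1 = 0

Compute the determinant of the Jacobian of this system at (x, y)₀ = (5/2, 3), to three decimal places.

J = [[y^2 + 3, 2·x·y], [3·y^2 - 1, 6·x·y - 10·y]].
At the point, J = [[12.000, 15.000], [26.000, 15.000]].
det J = -210.000.

-210.000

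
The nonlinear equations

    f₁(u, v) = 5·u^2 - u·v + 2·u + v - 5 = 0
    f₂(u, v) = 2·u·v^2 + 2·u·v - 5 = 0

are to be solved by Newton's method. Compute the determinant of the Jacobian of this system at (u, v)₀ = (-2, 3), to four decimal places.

J = [[10·u - v + 2, -u + 1], [2·v^2 + 2·v, 4·u·v + 2·u]].
At the point, J = [[-21.0000, 3.0000], [24.0000, -28.0000]].
det J = 516.0000.

516.0000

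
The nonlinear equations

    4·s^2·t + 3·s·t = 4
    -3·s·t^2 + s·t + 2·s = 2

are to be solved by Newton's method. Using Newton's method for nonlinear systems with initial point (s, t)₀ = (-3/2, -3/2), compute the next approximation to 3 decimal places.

At (-3/2, -3/2): F = (-10.750, 7.375).
Jacobian J = [[8·s·t + 3·t, 4·s^2 + 3·s], [-3·t^2 + t + 2, -6·s·t + s]].
At the point, J = [[13.500, 4.500], [-6.250, -15.000]] (det J = -174.375).
Solving J·Δ = −F gives Δ = (0.734, 0.186).
Then the next iterate is (s, t)₁ = (-0.766, -1.314).

(-0.766, -1.314)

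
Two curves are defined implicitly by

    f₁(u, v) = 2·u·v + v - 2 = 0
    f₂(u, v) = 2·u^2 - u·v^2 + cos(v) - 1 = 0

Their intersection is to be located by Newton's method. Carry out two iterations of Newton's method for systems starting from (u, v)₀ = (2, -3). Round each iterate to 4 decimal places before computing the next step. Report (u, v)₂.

(-0.1920, 2.7135)

At (2, -3): F = (-17.0000, -11.989992).
Jacobian J = [[2·v, 2·u + 1], [4·u - v^2, -2·u·v - sin(v)]].
At the point, J = [[-6.0000, 5.0000], [-1.0000, 12.141120]] (det J = -67.846720).
Solving J·Δ = −F gives Δ = (-2.1585, 0.8098).
Then the next iterate is (u, v)₁ = (-0.1585, -2.1902).
Round to (-0.1585, -2.1902) and repeat: F = (-3.495907, -0.769985), J = [[-4.3804, 0.6830], [-5.430976, 0.119931]].
Δ = (-0.0335, 4.9037), so (u, v)₂ = (-0.1920, 2.7135).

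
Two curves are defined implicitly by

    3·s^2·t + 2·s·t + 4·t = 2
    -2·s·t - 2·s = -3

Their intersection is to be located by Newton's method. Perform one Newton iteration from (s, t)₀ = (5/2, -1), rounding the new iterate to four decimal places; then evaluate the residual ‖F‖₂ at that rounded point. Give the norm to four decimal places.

8.6222

At (5/2, -1): F = (-29.7500, 3.0000).
Jacobian J = [[6·s·t + 2·t, 3·s^2 + 2·s + 4], [-2·t - 2, -2·s]].
At the point, J = [[-17.0000, 27.7500], [0.0000, -5.0000]] (det J = 85.0000).
Solving J·Δ = −F gives Δ = (-0.7706, 0.6000).
Then the next iterate is (s, t)₁ = (1.7294, -0.4000).
Re-evaluating at (1.7294, -0.4000): F = (-8.572509, 0.924720), so ‖F‖₂ = 8.6222.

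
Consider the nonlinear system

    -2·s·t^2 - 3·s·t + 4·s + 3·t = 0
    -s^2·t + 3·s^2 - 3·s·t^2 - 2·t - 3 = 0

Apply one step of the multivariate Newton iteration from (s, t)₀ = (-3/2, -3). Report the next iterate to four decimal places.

At (-3/2, -3): F = (-1.5000, 57.0000).
Jacobian J = [[-2·t^2 - 3·t + 4, -4·s·t - 3·s + 3], [-2·s·t + 6·s - 3·t^2, -s^2 - 6·s·t - 2]].
At the point, J = [[-5.0000, -10.5000], [-45.0000, -31.2500]] (det J = -316.2500).
Solving J·Δ = −F gives Δ = (2.0407, -1.1146).
Then the next iterate is (s, t)₁ = (0.5407, -4.1146).

(0.5407, -4.1146)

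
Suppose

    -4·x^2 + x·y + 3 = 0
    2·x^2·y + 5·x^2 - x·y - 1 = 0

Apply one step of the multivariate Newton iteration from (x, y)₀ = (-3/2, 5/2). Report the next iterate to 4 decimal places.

At (-3/2, 5/2): F = (-9.7500, 25.2500).
Jacobian J = [[-8·x + y, x], [4·x·y + 10·x - y, 2·x^2 - x]].
At the point, J = [[14.5000, -1.5000], [-32.5000, 6.0000]] (det J = 38.2500).
Solving J·Δ = −F gives Δ = (0.5392, -1.2876).
Then the next iterate is (x, y)₁ = (-0.9608, 1.2124).

(-0.9608, 1.2124)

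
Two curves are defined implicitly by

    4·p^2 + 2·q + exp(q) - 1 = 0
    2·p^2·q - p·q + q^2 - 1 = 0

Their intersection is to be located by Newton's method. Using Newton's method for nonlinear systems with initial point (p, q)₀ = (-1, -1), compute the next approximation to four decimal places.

At (-1, -1): F = (1.367879, -3.0000).
Jacobian J = [[8·p, exp(q) + 2], [4·p·q - q, 2·p^2 - p + 2·q]].
At the point, J = [[-8.0000, 2.367879], [5.0000, 1.0000]] (det J = -19.839397).
Solving J·Δ = −F gives Δ = (0.4270, 0.8650).
Then the next iterate is (p, q)₁ = (-0.5730, -0.1350).

(-0.5730, -0.1350)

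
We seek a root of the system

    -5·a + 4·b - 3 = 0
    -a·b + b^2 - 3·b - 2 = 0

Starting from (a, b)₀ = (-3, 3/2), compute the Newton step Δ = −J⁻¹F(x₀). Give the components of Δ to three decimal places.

At (-3, 3/2): F = (18.000, 0.250).
Jacobian J = [[-5, 4], [-b, -a + 2·b - 3]].
At the point, J = [[-5.000, 4.000], [-1.500, 3.000]] (det J = -9.000).
Solving J·Δ = −F gives Δ = (5.889, 2.861).

(5.889, 2.861)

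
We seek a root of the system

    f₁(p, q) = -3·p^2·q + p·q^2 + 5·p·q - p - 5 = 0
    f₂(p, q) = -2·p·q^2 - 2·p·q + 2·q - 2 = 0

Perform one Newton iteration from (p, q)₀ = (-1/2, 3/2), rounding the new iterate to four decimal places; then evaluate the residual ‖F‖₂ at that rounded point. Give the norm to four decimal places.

2.9535

At (-1/2, 3/2): F = (-10.5000, 4.7500).
Jacobian J = [[-6·p·q + q^2 + 5·q - 1, -3·p^2 + 2·p·q + 5·p], [-2·q^2 - 2·q, -4·p·q - 2·p + 2]].
At the point, J = [[13.2500, -4.7500], [-7.5000, 6.0000]] (det J = 43.8750).
Solving J·Δ = −F gives Δ = (0.9217, 0.3604).
Then the next iterate is (p, q)₁ = (0.4217, 1.8604).
Re-evaluating at (0.4217, 1.8604): F = (-1.032015, -2.767343), so ‖F‖₂ = 2.9535.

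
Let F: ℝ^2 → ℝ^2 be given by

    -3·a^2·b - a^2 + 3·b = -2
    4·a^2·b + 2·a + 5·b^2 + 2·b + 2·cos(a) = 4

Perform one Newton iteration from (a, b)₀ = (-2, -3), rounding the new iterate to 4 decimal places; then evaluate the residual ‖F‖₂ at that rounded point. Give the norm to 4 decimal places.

9.4532

At (-2, -3): F = (25.0000, -17.832294).
Jacobian J = [[-6·a·b - 2·a, -3·a^2 + 3], [8·a·b - 2·sin(a) + 2, 4·a^2 + 10·b + 2]].
At the point, J = [[-32.0000, -9.0000], [51.818595, -12.0000]] (det J = 850.367354).
Solving J·Δ = −F gives Δ = (0.5415, 0.8524).
Then the next iterate is (a, b)₁ = (-1.4585, -2.1476).
Re-evaluating at (-1.4585, -2.1476): F = (7.135245, -6.200840), so ‖F‖₂ = 9.4532.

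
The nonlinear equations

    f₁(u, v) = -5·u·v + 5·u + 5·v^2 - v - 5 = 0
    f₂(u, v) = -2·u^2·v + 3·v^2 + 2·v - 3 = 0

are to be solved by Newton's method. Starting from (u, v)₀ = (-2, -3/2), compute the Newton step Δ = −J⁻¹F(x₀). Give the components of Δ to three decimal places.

At (-2, -3/2): F = (-17.250, 12.750).
Jacobian J = [[-5·v + 5, -5·u + 10·v - 1], [-4·u·v, -2·u^2 + 6·v + 2]].
At the point, J = [[12.500, -6.000], [-12.000, -15.000]] (det J = -259.500).
Solving J·Δ = −F gives Δ = (1.292, -0.184).

(1.292, -0.184)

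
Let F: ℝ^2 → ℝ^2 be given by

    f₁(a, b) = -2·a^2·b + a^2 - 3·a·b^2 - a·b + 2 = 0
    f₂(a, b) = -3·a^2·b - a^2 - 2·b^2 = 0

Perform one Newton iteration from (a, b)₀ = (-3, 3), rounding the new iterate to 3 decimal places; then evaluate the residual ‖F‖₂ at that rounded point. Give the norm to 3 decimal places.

At (-3, 3): F = (47.000, -108.000).
Jacobian J = [[-4·a·b + 2·a - 3·b^2 - b, -2·a^2 - 6·a·b - a], [-6·a·b - 2·a, -3·a^2 - 4·b]].
At the point, J = [[0.000, 39.000], [60.000, -39.000]] (det J = -2340.000).
Solving J·Δ = −F gives Δ = (1.017, -1.205).
Then the next iterate is (a, b)₁ = (-1.983, 1.795).
Re-evaluating at (-1.983, 1.795): F = (14.54268, -31.55172), so ‖F‖₂ = 34.742.

34.742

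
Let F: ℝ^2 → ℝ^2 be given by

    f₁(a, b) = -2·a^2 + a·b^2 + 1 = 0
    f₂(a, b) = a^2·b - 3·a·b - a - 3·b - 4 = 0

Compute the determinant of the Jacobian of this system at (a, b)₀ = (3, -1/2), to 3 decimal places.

27.750

J = [[-4·a + b^2, 2·a·b], [2·a·b - 3·b - 1, a^2 - 3·a - 3]].
At the point, J = [[-11.750, -3.000], [-2.500, -3.000]].
det J = 27.750.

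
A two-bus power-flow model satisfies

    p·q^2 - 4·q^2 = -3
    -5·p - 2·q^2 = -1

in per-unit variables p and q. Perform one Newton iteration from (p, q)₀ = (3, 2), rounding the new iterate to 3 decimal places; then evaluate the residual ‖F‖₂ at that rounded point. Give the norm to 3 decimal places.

7.020

At (3, 2): F = (-1.000, -22.000).
Jacobian J = [[q^2, 2·p·q - 8·q], [-5, -4·q]].
At the point, J = [[4.000, -4.000], [-5.000, -8.000]] (det J = -52.000).
Solving J·Δ = −F gives Δ = (-1.538, -1.788).
Then the next iterate is (p, q)₁ = (1.462, 0.212).
Re-evaluating at (1.462, 0.212): F = (2.88593, -6.39989), so ‖F‖₂ = 7.020.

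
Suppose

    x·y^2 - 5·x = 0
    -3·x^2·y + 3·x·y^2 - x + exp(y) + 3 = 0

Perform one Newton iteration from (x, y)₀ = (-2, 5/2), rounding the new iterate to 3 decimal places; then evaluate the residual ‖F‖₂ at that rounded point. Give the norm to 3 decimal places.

At (-2, 5/2): F = (-2.500, -50.31751).
Jacobian J = [[y^2 - 5, 2·x·y], [-6·x·y + 3·y^2 - 1, -3·x^2 + 6·x·y + exp(y)]].
At the point, J = [[1.250, -10.000], [47.750, -29.81751]] (det J = 440.22812).
Solving J·Δ = −F gives Δ = (0.974, -0.128).
Then the next iterate is (x, y)₁ = (-1.026, 2.372).
Re-evaluating at (-1.026, 2.372): F = (-0.64267, -10.06404), so ‖F‖₂ = 10.085.

10.085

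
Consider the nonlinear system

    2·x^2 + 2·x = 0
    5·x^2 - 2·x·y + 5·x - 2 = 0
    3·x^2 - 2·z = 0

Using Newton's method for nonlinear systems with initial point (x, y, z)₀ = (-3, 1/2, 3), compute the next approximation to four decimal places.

(-1.8000, 0.5333, 2.7000)

At (-3, 1/2, 3): F = (12.0000, 31.0000, 21.0000).
Jacobian J = [[4·x + 2, 0, 0], [10·x - 2·y + 5, -2·x, 0], [6·x, 0, -2]].
At the point, J = [[-10.0000, 0.0000, 0.0000], [-26.0000, 6.0000, 0.0000], [-18.0000, 0.0000, -2.0000]] (det J = 120.0000).
Solving J·Δ = −F gives Δ = (1.2000, 0.0333, -0.3000).
Then the next iterate is (x, y, z)₁ = (-1.8000, 0.5333, 2.7000).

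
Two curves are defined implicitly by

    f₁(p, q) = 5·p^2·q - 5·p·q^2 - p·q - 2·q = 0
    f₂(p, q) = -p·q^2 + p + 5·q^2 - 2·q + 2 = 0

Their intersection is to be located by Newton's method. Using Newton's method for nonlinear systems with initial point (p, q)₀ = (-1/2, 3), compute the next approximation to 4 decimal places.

At (-1/2, 3): F = (21.7500, 45.0000).
Jacobian J = [[10·p·q - 5·q^2 - q, 5·p^2 - 10·p·q - p - 2], [-q^2 + 1, -2·p·q + 10·q - 2]].
At the point, J = [[-63.0000, 14.7500], [-8.0000, 31.0000]] (det J = -1835.0000).
Solving J·Δ = −F gives Δ = (0.0057, -1.4501).
Then the next iterate is (p, q)₁ = (-0.4943, 1.5499).

(-0.4943, 1.5499)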